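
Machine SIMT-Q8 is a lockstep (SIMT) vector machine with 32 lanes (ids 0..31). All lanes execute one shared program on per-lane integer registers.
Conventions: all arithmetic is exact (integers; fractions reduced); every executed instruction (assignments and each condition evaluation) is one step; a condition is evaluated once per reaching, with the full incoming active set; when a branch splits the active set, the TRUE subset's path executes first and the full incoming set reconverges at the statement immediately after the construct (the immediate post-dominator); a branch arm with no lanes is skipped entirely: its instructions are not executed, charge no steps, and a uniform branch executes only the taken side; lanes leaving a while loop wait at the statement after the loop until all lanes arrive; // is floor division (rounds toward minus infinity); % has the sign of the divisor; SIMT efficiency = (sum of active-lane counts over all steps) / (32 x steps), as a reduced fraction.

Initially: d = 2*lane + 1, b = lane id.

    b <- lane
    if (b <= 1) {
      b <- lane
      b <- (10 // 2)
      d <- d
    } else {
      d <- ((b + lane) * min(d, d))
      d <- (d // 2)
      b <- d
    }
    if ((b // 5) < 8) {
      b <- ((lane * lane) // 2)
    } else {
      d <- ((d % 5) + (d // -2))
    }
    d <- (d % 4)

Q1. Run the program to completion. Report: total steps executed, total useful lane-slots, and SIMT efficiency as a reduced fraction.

Answer: 12 steps, 256 useful, 2/3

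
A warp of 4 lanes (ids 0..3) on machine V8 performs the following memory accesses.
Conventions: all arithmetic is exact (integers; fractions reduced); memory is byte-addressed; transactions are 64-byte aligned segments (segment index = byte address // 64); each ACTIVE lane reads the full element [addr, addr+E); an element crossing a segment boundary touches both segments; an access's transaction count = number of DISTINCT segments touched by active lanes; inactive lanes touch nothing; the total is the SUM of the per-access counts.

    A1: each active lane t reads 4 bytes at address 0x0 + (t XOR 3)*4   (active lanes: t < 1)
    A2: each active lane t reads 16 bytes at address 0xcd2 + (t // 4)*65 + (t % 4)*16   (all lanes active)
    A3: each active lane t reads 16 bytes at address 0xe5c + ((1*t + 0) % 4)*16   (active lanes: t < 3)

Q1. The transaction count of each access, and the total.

A1: 1 transaction
A2: 2 transactions
A3: 2 transactions

Answer: 1,2,2; total 5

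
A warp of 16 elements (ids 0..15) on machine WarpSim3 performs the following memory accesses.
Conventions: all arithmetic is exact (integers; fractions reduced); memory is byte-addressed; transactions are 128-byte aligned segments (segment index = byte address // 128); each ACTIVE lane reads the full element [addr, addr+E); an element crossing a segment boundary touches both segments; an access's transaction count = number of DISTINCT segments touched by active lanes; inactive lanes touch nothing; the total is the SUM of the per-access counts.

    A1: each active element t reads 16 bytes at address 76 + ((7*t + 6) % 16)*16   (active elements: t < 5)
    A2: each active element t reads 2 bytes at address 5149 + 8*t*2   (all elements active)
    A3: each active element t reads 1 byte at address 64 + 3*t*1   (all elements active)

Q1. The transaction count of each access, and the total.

A1: 3 transactions
A2: 3 transactions
A3: 1 transaction

Answer: 3,3,1; total 7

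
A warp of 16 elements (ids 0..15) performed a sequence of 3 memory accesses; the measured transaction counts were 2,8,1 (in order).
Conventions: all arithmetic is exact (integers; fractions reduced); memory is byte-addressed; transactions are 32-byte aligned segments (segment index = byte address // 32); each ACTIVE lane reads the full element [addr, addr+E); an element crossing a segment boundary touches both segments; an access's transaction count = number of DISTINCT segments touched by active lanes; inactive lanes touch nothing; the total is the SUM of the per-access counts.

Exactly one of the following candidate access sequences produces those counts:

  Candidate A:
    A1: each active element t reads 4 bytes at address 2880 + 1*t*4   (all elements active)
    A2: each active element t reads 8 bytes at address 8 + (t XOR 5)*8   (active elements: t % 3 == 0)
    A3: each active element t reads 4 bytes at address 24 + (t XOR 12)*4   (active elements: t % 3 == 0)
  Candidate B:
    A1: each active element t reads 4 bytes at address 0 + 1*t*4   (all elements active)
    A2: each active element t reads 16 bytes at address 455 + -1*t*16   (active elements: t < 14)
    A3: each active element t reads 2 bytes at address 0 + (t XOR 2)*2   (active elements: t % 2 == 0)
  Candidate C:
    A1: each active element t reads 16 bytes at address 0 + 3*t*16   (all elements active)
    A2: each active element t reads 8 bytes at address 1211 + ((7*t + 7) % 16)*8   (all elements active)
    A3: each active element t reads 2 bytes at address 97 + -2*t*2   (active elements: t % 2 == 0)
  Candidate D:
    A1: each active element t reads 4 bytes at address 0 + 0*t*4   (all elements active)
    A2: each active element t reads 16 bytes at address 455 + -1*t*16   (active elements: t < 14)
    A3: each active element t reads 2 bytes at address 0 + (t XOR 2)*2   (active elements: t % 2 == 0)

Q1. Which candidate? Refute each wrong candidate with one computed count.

A: A2 gives 3 transactions, not 8
C: A1 gives 16 transactions, not 2
D: A1 gives 1 transaction, not 2
B: all counts match (2,8,1)

Answer: B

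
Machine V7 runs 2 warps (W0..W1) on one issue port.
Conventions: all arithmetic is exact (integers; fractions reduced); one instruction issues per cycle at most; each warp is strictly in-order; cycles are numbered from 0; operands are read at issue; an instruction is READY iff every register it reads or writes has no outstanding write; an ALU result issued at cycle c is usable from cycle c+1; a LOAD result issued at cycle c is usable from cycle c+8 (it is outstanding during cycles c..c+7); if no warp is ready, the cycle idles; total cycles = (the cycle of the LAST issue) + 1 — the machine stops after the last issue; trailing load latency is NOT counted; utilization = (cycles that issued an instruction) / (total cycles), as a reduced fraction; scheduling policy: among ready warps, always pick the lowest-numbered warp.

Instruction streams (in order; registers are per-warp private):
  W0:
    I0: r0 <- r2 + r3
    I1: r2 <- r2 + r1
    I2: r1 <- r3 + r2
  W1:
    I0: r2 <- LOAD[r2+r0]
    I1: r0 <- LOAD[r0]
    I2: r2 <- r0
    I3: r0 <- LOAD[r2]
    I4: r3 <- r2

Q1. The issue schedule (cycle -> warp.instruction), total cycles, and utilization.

cycle 0: W0.I0
cycle 1: W0.I1
cycle 2: W0.I2
cycle 3: W1.I0
cycle 4: W1.I1
cycle 5: idle
cycle 6: idle
cycle 7: idle
cycle 8: idle
cycle 9: idle
cycle 10: idle
cycle 11: idle
cycle 12: W1.I2
cycle 13: W1.I3
cycle 14: W1.I4

Answer: 15 cycles, utilization 8/15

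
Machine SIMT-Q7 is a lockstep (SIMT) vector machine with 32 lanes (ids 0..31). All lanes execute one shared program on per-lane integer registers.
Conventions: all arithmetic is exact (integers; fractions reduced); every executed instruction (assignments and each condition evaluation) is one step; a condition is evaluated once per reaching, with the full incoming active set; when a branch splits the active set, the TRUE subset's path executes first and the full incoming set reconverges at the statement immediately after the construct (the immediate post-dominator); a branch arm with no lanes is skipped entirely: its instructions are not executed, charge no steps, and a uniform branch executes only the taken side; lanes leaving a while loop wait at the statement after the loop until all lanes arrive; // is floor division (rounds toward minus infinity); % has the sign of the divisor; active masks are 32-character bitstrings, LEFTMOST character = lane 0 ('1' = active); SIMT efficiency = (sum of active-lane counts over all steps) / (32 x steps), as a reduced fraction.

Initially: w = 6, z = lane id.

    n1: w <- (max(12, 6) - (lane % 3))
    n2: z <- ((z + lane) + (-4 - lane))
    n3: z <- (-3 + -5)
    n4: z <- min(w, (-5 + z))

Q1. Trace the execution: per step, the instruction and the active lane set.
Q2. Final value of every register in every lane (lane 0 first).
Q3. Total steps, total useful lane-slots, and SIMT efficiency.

step 0: w <- (max(12, 6) - (lane % 3)) 11111111111111111111111111111111
step 1: z <- ((z + lane) + (-4 - lane)) 11111111111111111111111111111111
step 2: z <- (-3 + -5)               11111111111111111111111111111111
step 3: z <- min(w, (-5 + z))        11111111111111111111111111111111

Answer: 4 steps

w: 12,11,10,12,11,10,12,11,10,12,11,10,12,11,10,12,11,10,12,11,10,12,11,10,12,11,10,12,11,10,12,11
z: -13,-13,-13,-13,-13,-13,-13,-13,-13,-13,-13,-13,-13,-13,-13,-13,-13,-13,-13,-13,-13,-13,-13,-13,-13,-13,-13,-13,-13,-13,-13,-13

steps = 4; useful = 128; efficiency = 128/128 = 1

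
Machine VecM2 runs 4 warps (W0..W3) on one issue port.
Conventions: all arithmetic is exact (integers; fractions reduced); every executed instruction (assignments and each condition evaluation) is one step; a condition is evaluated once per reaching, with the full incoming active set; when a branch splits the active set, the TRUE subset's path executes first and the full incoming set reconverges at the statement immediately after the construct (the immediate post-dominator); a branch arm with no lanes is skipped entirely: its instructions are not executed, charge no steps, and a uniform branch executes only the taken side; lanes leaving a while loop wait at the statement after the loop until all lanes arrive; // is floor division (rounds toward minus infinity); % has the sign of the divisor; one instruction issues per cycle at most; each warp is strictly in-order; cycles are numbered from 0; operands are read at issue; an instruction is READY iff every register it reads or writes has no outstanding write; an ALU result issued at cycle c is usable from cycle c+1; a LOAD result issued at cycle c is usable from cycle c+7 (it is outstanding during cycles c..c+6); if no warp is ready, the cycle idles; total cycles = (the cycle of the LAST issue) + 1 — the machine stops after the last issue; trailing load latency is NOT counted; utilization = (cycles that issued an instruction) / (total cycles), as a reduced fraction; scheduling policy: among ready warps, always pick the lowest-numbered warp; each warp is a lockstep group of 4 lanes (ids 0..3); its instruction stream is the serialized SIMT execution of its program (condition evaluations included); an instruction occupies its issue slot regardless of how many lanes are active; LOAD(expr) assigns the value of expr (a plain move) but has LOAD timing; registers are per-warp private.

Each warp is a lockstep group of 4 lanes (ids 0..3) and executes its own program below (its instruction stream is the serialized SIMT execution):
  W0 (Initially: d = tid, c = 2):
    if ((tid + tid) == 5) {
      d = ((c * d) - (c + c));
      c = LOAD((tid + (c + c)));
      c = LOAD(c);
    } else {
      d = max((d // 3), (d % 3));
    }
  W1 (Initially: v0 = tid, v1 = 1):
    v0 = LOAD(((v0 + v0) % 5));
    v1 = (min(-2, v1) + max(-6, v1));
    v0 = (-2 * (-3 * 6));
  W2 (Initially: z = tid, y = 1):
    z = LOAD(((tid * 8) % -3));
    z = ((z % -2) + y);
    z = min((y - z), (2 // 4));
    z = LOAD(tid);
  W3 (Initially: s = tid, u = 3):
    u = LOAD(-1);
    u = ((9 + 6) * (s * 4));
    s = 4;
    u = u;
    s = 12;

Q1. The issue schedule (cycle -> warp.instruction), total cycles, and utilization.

cycle 0: W0.I0
cycle 1: W0.I1
cycle 2: W1.I0
cycle 3: W1.I1
cycle 4: W2.I0
cycle 5: W3.I0
cycle 6: idle
cycle 7: idle
cycle 8: idle
cycle 9: W1.I2
cycle 10: idle
cycle 11: W2.I1
cycle 12: W2.I2
cycle 13: W2.I3
cycle 14: W3.I1
cycle 15: W3.I2
cycle 16: W3.I3
cycle 17: W3.I4

Answer: 18 cycles, utilization 7/9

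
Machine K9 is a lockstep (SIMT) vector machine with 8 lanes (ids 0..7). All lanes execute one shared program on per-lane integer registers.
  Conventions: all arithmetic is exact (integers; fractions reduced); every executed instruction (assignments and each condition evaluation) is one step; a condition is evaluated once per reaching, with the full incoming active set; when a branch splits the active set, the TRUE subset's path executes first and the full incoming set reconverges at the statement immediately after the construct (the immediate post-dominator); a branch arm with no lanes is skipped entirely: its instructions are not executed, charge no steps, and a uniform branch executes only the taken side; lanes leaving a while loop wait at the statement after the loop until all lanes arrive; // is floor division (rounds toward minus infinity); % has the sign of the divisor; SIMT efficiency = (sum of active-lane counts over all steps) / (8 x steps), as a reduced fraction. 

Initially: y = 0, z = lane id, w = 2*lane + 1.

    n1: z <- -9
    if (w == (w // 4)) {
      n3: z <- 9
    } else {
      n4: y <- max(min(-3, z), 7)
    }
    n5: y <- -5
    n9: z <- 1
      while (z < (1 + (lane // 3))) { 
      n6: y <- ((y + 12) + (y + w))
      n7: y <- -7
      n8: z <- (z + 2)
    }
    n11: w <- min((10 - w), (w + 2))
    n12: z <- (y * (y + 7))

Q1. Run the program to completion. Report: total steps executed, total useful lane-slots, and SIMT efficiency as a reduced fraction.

Answer: 12 steps, 84 useful, 7/8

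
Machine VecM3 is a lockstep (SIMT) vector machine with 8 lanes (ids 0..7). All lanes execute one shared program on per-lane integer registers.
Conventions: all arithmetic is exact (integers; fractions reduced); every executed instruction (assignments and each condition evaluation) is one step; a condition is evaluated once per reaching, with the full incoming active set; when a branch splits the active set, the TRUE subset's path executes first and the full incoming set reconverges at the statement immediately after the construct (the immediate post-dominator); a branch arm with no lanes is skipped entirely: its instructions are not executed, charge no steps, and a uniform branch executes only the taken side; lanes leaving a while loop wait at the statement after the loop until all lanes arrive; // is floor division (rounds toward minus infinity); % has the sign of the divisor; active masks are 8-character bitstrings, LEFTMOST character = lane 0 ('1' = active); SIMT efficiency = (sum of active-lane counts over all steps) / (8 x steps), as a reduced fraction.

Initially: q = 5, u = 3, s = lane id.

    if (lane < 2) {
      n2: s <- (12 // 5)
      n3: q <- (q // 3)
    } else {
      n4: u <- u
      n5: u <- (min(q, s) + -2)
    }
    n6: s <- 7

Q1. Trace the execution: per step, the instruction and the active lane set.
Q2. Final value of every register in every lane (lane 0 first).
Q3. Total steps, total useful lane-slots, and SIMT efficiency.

step 0: eval (lane < 2)              11111111
step 1: s <- (12 // 5)               11000000
step 2: q <- (q // 3)                11000000
step 3: u <- u                       00111111
step 4: u <- (min(q, s) + -2)        00111111
step 5: s <- 7                       11111111

Answer: 6 steps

q: 1,1,5,5,5,5,5,5
u: 3,3,0,1,2,3,3,3
s: 7,7,7,7,7,7,7,7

steps = 6; useful = 32; efficiency = 32/48 = 2/3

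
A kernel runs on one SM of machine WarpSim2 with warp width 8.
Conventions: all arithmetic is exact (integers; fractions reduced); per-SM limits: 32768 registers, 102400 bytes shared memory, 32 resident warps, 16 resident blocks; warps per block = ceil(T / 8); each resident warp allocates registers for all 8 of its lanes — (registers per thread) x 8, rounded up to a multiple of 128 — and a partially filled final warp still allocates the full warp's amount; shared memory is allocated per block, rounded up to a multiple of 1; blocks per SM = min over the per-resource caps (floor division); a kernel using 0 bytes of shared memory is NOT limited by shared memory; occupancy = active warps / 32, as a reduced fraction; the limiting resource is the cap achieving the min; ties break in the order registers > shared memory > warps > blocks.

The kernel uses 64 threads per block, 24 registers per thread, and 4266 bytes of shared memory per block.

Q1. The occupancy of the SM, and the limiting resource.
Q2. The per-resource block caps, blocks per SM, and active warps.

Answer: occupancy 1, limited by warps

registers: 16 blocks
shared memory: 24 blocks
warps: 4 blocks
blocks: 16 blocks

Answer: 4 blocks, 32 active warps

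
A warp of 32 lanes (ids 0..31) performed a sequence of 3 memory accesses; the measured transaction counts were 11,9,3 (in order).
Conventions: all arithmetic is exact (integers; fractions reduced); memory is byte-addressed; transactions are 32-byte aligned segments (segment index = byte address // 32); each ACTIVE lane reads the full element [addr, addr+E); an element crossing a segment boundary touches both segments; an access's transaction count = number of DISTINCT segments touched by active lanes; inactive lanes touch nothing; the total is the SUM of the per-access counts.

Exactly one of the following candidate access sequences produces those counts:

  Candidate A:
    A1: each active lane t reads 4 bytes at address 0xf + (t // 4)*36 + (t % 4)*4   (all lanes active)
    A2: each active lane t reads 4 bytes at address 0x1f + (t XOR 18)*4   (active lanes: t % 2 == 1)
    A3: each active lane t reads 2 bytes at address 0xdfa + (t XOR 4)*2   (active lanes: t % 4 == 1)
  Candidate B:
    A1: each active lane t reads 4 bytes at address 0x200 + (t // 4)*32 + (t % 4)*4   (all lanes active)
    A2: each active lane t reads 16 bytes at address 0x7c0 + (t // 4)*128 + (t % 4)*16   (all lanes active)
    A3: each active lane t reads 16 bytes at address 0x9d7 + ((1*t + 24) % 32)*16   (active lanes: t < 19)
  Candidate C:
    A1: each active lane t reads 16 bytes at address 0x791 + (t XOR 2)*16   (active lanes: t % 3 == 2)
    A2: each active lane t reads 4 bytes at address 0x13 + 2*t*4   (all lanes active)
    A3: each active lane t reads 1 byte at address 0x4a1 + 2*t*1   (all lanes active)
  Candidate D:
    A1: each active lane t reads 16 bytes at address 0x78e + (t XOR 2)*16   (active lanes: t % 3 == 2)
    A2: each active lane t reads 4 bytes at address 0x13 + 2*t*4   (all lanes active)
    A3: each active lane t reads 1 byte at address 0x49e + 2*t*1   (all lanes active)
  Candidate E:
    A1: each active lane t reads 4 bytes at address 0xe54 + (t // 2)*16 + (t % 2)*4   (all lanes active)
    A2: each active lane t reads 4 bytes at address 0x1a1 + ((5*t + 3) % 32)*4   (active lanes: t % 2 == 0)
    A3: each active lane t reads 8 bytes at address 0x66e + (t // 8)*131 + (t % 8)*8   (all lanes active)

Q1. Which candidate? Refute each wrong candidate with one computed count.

A: A1 gives 9 transactions, not 11
B: A1 gives 8 transactions, not 11
C: A3 gives 2 transactions, not 3
E: A1 gives 9 transactions, not 11
D: all counts match (11,9,3)

Answer: D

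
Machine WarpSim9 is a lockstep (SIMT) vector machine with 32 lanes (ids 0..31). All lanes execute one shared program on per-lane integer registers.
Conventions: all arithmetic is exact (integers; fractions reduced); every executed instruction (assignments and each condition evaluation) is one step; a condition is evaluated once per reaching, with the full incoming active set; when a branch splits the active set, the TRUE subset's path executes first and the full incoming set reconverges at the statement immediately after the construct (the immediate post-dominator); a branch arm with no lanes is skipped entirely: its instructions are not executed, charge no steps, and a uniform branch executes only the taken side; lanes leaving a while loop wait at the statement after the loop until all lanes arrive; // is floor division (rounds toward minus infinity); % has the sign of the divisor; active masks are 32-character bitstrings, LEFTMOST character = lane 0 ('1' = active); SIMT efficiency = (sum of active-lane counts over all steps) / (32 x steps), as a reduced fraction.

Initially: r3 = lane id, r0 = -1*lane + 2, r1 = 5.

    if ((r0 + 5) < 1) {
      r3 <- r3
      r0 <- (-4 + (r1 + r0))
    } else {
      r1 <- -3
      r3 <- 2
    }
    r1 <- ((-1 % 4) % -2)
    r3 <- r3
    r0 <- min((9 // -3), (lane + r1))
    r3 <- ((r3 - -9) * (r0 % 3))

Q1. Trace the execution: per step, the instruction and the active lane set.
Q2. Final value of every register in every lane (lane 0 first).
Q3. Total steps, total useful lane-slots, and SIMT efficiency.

step 0: eval ((r0 + 5) < 1)          11111111111111111111111111111111
step 1: r3 <- r3                     00000001111111111111111111111111
step 2: r0 <- (-4 + (r1 + r0))       00000001111111111111111111111111
step 3: r1 <- -3                     11111110000000000000000000000000
step 4: r3 <- 2                      11111110000000000000000000000000
step 5: r1 <- ((-1 % 4) % -2)        11111111111111111111111111111111
step 6: r3 <- r3                     11111111111111111111111111111111
step 7: r0 <- min((9 // -3), (lane + r1)) 11111111111111111111111111111111
step 8: r3 <- ((r3 - -9) * (r0 % 3)) 11111111111111111111111111111111

Answer: 9 steps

r3: 0,0,0,0,0,0,0,0,0,0,0,0,0,0,0,0,0,0,0,0,0,0,0,0,0,0,0,0,0,0,0,0
r0: -3,-3,-3,-3,-3,-3,-3,-3,-3,-3,-3,-3,-3,-3,-3,-3,-3,-3,-3,-3,-3,-3,-3,-3,-3,-3,-3,-3,-3,-3,-3,-3
r1: -1,-1,-1,-1,-1,-1,-1,-1,-1,-1,-1,-1,-1,-1,-1,-1,-1,-1,-1,-1,-1,-1,-1,-1,-1,-1,-1,-1,-1,-1,-1,-1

steps = 9; useful = 224; efficiency = 224/288 = 7/9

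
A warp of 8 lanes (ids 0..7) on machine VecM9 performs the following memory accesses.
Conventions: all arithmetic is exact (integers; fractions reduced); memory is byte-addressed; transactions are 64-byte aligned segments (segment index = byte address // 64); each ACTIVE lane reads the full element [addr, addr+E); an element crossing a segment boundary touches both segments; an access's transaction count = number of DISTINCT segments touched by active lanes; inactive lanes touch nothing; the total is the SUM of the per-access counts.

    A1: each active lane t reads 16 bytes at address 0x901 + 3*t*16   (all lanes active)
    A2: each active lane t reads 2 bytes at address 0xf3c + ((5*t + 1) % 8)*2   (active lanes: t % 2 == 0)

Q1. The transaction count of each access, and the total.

A1: 6 transactions
A2: 2 transactions

Answer: 6,2; total 8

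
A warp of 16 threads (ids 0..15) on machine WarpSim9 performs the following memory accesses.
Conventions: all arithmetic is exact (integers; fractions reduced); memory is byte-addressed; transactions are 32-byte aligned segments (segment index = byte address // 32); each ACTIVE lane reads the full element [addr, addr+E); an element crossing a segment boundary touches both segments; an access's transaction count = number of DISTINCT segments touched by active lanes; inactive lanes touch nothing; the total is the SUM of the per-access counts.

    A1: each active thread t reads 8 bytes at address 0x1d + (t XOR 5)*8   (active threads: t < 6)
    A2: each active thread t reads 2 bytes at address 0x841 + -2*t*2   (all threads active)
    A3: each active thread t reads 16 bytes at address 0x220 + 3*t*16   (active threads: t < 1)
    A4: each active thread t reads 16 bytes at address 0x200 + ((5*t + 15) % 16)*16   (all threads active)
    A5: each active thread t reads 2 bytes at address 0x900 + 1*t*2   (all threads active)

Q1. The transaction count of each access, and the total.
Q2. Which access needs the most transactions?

A1: 3 transactions
A2: 3 transactions
A3: 1 transaction
A4: 8 transactions
A5: 1 transaction

Answer: 3,3,1,8,1; total 16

Answer: A4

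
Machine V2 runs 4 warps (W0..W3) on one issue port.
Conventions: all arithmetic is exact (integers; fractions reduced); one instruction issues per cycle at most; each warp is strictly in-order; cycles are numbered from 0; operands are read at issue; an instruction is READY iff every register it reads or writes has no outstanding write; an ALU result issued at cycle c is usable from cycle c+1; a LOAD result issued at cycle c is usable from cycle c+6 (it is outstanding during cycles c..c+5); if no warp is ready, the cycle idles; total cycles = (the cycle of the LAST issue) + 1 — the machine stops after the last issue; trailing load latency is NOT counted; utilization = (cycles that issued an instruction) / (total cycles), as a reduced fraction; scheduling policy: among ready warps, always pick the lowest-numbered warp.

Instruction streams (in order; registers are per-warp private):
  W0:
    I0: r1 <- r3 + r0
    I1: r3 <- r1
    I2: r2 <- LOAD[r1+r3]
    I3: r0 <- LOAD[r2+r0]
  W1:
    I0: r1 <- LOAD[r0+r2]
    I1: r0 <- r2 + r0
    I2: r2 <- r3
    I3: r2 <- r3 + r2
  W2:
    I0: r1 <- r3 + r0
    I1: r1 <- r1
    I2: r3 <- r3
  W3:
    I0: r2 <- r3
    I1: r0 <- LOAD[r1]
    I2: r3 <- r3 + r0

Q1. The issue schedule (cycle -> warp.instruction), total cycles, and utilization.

cycle 0: W0.I0
cycle 1: W0.I1
cycle 2: W0.I2
cycle 3: W1.I0
cycle 4: W1.I1
cycle 5: W1.I2
cycle 6: W1.I3
cycle 7: W2.I0
cycle 8: W0.I3
cycle 9: W2.I1
cycle 10: W2.I2
cycle 11: W3.I0
cycle 12: W3.I1
cycle 13: idle
cycle 14: idle
cycle 15: idle
cycle 16: idle
cycle 17: idle
cycle 18: W3.I2

Answer: 19 cycles, utilization 14/19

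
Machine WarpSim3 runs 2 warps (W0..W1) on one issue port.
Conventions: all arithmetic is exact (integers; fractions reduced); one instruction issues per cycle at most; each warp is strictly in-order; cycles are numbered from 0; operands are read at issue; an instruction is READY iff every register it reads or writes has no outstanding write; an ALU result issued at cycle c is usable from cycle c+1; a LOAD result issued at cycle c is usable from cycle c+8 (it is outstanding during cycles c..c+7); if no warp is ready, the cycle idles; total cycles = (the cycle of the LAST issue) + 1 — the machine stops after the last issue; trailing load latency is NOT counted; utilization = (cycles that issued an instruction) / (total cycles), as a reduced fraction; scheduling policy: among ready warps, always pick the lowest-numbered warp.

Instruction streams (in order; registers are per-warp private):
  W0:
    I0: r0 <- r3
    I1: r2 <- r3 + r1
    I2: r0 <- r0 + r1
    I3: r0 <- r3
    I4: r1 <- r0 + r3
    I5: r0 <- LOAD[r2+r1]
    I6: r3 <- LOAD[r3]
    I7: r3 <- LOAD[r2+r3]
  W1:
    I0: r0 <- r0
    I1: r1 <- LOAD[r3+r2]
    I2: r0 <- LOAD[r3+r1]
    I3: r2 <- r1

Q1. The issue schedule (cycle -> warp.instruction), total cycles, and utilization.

cycle 0: W0.I0
cycle 1: W0.I1
cycle 2: W0.I2
cycle 3: W0.I3
cycle 4: W0.I4
cycle 5: W0.I5
cycle 6: W0.I6
cycle 7: W1.I0
cycle 8: W1.I1
cycle 9: idle
cycle 10: idle
cycle 11: idle
cycle 12: idle
cycle 13: idle
cycle 14: W0.I7
cycle 15: idle
cycle 16: W1.I2
cycle 17: W1.I3

Answer: 18 cycles, utilization 2/3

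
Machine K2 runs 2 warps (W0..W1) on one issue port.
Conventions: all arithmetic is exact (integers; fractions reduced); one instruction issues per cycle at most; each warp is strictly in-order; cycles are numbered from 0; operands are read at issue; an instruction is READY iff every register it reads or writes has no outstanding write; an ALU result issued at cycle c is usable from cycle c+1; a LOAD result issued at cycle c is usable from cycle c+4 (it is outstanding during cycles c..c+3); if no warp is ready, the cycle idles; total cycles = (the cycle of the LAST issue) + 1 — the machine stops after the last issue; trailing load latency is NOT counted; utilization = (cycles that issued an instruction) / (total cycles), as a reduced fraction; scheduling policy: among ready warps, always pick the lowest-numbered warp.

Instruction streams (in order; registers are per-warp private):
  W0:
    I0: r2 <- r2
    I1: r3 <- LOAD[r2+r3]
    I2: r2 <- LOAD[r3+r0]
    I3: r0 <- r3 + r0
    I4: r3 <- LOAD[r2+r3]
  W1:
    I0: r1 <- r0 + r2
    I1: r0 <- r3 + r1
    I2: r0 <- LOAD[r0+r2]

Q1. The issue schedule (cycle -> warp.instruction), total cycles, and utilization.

cycle 0: W0.I0
cycle 1: W0.I1
cycle 2: W1.I0
cycle 3: W1.I1
cycle 4: W1.I2
cycle 5: W0.I2
cycle 6: W0.I3
cycle 7: idle
cycle 8: idle
cycle 9: W0.I4

Answer: 10 cycles, utilization 4/5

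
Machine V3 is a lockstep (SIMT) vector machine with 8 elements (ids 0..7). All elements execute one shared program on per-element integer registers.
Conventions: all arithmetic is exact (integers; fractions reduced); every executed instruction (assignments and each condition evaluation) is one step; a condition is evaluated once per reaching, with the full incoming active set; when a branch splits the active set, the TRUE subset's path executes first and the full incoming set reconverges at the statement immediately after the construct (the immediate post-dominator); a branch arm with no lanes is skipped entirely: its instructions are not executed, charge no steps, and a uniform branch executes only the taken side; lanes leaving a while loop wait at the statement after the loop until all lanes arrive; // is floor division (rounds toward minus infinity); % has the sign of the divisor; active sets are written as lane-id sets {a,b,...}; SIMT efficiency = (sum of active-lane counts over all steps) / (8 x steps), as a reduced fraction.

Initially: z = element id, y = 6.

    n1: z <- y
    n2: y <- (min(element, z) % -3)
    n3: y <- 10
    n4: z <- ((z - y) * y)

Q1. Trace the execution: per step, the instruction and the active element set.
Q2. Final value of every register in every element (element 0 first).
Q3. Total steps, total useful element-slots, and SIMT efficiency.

step 0: z <- y                       {0,1,2,3,4,5,6,7}
step 1: y <- (min(element, z) % -3)  {0,1,2,3,4,5,6,7}
step 2: y <- 10                      {0,1,2,3,4,5,6,7}
step 3: z <- ((z - y) * y)           {0,1,2,3,4,5,6,7}

Answer: 4 steps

z: -40,-40,-40,-40,-40,-40,-40,-40
y: 10,10,10,10,10,10,10,10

steps = 4; useful = 32; efficiency = 32/32 = 1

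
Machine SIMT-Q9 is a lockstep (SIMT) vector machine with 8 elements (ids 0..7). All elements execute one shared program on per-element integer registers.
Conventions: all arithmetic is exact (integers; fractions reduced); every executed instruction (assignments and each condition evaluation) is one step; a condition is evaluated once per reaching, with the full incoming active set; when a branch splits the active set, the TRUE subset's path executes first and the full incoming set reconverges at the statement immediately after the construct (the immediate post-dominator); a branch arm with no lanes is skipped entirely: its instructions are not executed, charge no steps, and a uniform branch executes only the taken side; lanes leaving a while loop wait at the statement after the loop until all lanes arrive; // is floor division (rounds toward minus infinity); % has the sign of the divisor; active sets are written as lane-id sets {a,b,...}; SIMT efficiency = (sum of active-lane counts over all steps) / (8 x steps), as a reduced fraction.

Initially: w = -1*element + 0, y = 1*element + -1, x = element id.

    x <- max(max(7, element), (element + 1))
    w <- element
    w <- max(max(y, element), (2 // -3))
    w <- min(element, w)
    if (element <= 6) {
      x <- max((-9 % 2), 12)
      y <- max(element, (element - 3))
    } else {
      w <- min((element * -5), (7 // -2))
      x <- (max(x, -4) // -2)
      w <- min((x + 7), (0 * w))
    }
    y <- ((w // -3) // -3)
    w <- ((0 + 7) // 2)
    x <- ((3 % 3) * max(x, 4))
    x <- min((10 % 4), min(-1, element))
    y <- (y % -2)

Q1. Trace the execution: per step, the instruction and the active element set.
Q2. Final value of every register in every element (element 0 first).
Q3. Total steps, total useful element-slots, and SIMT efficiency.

step 0: x <- max(max(7, element), (element + 1)) {0,1,2,3,4,5,6,7}
step 1: w <- element                 {0,1,2,3,4,5,6,7}
step 2: w <- max(max(y, element), (2 // -3)) {0,1,2,3,4,5,6,7}
step 3: w <- min(element, w)         {0,1,2,3,4,5,6,7}
step 4: eval (element <= 6)          {0,1,2,3,4,5,6,7}
step 5: x <- max((-9 % 2), 12)       {0,1,2,3,4,5,6}
step 6: y <- max(element, (element - 3)) {0,1,2,3,4,5,6}
step 7: w <- min((element * -5), (7 // -2)) {7}
step 8: x <- (max(x, -4) // -2)      {7}
step 9: w <- min((x + 7), (0 * w))   {7}
step 10: y <- ((w // -3) // -3)       {0,1,2,3,4,5,6,7}
step 11: w <- ((0 + 7) // 2)          {0,1,2,3,4,5,6,7}
step 12: x <- ((3 % 3) * max(x, 4))   {0,1,2,3,4,5,6,7}
step 13: x <- min((10 % 4), min(-1, element)) {0,1,2,3,4,5,6,7}
step 14: y <- (y % -2)                {0,1,2,3,4,5,6,7}

Answer: 15 steps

w: 3,3,3,3,3,3,3,3
y: 0,0,0,0,0,0,0,0
x: -1,-1,-1,-1,-1,-1,-1,-1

steps = 15; useful = 97; efficiency = 97/120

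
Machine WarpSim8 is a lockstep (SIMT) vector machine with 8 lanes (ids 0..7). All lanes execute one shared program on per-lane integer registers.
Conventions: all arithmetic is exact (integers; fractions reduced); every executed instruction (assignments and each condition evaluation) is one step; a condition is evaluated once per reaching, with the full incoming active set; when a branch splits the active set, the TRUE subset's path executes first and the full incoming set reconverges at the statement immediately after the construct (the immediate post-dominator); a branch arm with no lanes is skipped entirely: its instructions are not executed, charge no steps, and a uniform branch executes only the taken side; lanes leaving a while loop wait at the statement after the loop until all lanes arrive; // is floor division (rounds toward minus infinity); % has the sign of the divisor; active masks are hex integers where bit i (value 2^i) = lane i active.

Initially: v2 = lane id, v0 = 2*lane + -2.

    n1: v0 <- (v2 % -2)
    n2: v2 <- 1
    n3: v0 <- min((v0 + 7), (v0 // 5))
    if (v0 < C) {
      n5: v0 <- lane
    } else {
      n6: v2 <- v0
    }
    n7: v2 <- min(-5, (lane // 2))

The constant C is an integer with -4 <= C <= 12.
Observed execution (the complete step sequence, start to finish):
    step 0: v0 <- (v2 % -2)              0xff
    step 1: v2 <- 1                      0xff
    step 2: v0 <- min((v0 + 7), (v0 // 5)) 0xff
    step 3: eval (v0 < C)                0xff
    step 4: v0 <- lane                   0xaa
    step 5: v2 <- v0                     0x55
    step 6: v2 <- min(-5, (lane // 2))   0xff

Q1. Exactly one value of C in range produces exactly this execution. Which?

Answer: C = 0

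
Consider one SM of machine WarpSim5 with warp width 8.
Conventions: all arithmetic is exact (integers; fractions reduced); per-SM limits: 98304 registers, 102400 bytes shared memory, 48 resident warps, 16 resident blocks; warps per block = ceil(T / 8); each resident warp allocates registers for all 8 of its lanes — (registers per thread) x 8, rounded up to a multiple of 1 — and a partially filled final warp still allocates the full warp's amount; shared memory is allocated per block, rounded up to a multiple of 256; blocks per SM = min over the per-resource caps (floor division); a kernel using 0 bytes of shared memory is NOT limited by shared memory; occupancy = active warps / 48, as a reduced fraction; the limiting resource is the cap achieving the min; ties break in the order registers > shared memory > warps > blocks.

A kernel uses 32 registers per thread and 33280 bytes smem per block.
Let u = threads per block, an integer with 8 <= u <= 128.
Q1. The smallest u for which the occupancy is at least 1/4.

Answer: u = 25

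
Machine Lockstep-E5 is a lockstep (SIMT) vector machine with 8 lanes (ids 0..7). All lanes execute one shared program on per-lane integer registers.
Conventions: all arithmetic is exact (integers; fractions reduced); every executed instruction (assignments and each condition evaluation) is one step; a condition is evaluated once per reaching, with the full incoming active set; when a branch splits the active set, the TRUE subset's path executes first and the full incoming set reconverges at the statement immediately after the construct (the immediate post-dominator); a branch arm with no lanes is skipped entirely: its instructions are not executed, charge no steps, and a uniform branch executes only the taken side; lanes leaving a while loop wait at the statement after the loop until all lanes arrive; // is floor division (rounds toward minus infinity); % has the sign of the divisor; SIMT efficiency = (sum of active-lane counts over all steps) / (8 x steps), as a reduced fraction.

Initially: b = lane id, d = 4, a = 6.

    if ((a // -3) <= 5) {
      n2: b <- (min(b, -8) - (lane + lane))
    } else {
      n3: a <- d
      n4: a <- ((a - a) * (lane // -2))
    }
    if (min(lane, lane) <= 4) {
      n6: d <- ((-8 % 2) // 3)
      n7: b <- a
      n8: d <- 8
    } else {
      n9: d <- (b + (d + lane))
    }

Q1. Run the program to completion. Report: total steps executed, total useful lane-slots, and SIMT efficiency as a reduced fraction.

Answer: 7 steps, 42 useful, 3/4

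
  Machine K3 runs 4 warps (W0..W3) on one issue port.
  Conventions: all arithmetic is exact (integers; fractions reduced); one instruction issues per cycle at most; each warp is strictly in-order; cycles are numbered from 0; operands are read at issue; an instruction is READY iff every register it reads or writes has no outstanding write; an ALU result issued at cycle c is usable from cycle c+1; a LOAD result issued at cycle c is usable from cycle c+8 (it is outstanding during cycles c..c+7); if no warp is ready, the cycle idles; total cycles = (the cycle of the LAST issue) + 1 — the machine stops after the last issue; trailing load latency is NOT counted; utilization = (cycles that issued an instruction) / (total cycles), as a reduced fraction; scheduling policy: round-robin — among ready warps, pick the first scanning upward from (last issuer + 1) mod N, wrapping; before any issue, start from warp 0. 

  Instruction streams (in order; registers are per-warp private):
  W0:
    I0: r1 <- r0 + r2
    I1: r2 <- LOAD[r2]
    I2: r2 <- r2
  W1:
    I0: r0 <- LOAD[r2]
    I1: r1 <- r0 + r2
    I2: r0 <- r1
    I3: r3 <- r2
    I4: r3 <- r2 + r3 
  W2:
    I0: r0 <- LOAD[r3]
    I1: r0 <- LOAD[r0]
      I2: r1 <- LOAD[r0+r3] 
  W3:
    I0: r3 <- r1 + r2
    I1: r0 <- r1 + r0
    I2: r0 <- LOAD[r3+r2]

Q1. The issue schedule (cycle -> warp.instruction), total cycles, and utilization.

cycle 0: W0.I0
cycle 1: W1.I0
cycle 2: W2.I0
cycle 3: W3.I0
cycle 4: W0.I1
cycle 5: W3.I1
cycle 6: W3.I2
cycle 7: idle
cycle 8: idle
cycle 9: W1.I1
cycle 10: W2.I1
cycle 11: W1.I2
cycle 12: W0.I2
cycle 13: W1.I3
cycle 14: W1.I4
cycle 15: idle
cycle 16: idle
cycle 17: idle
cycle 18: W2.I2

Answer: 19 cycles, utilization 14/19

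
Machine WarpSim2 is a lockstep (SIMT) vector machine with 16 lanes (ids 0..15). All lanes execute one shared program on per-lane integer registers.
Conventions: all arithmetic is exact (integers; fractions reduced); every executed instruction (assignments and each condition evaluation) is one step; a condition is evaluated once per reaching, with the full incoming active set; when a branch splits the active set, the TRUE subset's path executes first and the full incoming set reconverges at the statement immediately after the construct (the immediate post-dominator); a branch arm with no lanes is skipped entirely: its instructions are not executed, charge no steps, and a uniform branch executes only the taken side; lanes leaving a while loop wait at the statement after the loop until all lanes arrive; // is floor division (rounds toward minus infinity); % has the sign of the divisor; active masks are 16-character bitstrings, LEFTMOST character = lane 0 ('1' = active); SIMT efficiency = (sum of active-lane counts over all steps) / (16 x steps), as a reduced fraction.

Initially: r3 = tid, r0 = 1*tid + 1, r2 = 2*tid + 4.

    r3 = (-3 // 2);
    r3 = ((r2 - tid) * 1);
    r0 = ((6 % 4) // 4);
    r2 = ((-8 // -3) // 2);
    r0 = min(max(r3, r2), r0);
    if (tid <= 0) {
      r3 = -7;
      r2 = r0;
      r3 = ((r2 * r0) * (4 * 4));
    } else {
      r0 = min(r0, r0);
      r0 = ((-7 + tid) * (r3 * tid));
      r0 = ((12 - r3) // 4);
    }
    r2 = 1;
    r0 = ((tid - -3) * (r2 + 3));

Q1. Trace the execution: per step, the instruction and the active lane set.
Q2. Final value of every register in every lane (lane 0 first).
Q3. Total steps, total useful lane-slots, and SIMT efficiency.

step 0: r3 <- (-3 // 2)              1111111111111111
step 1: r3 <- ((r2 - tid) * 1)       1111111111111111
step 2: r0 <- ((6 % 4) // 4)         1111111111111111
step 3: r2 <- ((-8 // -3) // 2)      1111111111111111
step 4: r0 <- min(max(r3, r2), r0)   1111111111111111
step 5: eval (tid <= 0)              1111111111111111
step 6: r3 <- -7                     1000000000000000
step 7: r2 <- r0                     1000000000000000
step 8: r3 <- ((r2 * r0) * (4 * 4))  1000000000000000
step 9: r0 <- min(r0, r0)            0111111111111111
step 10: r0 <- ((-7 + tid) * (r3 * tid)) 0111111111111111
step 11: r0 <- ((12 - r3) // 4)       0111111111111111
step 12: r2 <- 1                      1111111111111111
step 13: r0 <- ((tid - -3) * (r2 + 3)) 1111111111111111

Answer: 14 steps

r3: 0,5,6,7,8,9,10,11,12,13,14,15,16,17,18,19
r0: 12,16,20,24,28,32,36,40,44,48,52,56,60,64,68,72
r2: 1,1,1,1,1,1,1,1,1,1,1,1,1,1,1,1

steps = 14; useful = 176; efficiency = 176/224 = 11/14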